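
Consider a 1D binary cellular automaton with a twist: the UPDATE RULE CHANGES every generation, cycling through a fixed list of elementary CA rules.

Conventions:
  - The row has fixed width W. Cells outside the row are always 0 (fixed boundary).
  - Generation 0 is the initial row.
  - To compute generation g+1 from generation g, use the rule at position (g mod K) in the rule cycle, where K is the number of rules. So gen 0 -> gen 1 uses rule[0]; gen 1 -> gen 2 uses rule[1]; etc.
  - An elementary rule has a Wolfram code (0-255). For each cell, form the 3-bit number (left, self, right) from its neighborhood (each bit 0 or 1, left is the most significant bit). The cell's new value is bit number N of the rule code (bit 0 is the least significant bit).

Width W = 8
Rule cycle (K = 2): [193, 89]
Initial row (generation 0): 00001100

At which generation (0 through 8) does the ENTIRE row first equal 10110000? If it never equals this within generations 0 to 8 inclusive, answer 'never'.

Answer: 2

Derivation:
Gen 0: 00001100
Gen 1 (rule 193): 11100101
Gen 2 (rule 89): 10110000
Gen 3 (rule 193): 00010111
Gen 4 (rule 89): 11000101
Gen 5 (rule 193): 01010000
Gen 6 (rule 89): 00001111
Gen 7 (rule 193): 11100111
Gen 8 (rule 89): 10110101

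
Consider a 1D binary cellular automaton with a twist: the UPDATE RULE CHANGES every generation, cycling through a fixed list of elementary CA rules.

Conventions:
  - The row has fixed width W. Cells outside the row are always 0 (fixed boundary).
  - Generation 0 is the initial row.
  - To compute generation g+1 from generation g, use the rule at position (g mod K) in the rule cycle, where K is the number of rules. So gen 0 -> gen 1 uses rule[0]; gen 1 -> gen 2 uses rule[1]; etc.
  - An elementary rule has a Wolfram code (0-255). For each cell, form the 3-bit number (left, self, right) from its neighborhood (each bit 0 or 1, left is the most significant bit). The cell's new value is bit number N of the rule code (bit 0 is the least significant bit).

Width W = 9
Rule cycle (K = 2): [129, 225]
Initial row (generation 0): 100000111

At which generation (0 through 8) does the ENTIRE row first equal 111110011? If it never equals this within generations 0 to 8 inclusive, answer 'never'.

Gen 0: 100000111
Gen 1 (rule 129): 001110010
Gen 2 (rule 225): 100110000
Gen 3 (rule 129): 000000111
Gen 4 (rule 225): 111110011
Gen 5 (rule 129): 011100000
Gen 6 (rule 225): 001101111
Gen 7 (rule 129): 100000110
Gen 8 (rule 225): 001110010

Answer: 4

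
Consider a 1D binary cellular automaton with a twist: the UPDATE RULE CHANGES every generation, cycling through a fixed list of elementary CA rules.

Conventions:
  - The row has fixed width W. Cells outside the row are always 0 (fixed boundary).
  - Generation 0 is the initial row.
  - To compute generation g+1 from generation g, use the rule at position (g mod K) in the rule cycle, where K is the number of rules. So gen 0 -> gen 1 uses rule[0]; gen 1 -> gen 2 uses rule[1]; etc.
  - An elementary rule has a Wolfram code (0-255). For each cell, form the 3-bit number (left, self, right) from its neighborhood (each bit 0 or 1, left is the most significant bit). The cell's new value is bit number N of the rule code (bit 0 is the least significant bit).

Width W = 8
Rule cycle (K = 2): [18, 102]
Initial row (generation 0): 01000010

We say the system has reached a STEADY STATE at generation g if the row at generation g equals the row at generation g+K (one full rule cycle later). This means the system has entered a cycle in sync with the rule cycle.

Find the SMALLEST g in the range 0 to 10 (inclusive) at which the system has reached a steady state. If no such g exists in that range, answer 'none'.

Answer: 3

Derivation:
Gen 0: 01000010
Gen 1 (rule 18): 10100101
Gen 2 (rule 102): 11101111
Gen 3 (rule 18): 00000000
Gen 4 (rule 102): 00000000
Gen 5 (rule 18): 00000000
Gen 6 (rule 102): 00000000
Gen 7 (rule 18): 00000000
Gen 8 (rule 102): 00000000
Gen 9 (rule 18): 00000000
Gen 10 (rule 102): 00000000
Gen 11 (rule 18): 00000000
Gen 12 (rule 102): 00000000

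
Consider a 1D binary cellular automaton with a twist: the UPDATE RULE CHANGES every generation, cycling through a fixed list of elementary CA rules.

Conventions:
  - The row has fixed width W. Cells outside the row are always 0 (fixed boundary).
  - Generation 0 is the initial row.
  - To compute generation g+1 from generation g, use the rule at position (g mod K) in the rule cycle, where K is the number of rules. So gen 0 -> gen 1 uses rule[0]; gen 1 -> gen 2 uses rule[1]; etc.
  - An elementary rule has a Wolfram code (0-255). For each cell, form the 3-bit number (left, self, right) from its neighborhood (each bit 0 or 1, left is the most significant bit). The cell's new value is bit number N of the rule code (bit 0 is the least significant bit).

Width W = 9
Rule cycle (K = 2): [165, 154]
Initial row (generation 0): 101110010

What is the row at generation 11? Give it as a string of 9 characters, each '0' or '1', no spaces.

Answer: 100100000

Derivation:
Gen 0: 101110010
Gen 1 (rule 165): 110100010
Gen 2 (rule 154): 100010101
Gen 3 (rule 165): 101011111
Gen 4 (rule 154): 000011110
Gen 5 (rule 165): 111001100
Gen 6 (rule 154): 110111010
Gen 7 (rule 165): 001010110
Gen 8 (rule 154): 010000101
Gen 9 (rule 165): 010110111
Gen 10 (rule 154): 100100110
Gen 11 (rule 165): 100100000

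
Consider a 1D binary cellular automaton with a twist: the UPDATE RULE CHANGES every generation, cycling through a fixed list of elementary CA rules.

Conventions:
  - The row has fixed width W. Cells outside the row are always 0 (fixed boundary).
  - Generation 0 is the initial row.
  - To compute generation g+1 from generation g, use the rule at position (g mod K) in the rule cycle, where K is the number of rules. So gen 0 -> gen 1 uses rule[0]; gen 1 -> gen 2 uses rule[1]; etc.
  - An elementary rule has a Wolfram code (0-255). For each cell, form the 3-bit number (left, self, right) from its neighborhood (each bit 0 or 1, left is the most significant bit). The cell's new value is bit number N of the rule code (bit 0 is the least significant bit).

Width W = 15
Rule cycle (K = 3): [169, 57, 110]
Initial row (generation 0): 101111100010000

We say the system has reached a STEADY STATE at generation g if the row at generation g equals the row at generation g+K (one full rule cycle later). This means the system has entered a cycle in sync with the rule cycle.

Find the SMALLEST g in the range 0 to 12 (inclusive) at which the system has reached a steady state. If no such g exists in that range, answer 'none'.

Gen 0: 101111100010000
Gen 1 (rule 169): 011111001000111
Gen 2 (rule 57): 010000100110100
Gen 3 (rule 110): 110001101111100
Gen 4 (rule 169): 100101011111001
Gen 5 (rule 57): 010010110000100
Gen 6 (rule 110): 110111110001100
Gen 7 (rule 169): 101111100101001
Gen 8 (rule 57): 011000010010100
Gen 9 (rule 110): 111000110111100
Gen 10 (rule 169): 110010101111001
Gen 11 (rule 57): 101001011000100
Gen 12 (rule 110): 111011111001100
Gen 13 (rule 169): 110111110001001
Gen 14 (rule 57): 101100001100100
Gen 15 (rule 110): 111100011101100

Answer: none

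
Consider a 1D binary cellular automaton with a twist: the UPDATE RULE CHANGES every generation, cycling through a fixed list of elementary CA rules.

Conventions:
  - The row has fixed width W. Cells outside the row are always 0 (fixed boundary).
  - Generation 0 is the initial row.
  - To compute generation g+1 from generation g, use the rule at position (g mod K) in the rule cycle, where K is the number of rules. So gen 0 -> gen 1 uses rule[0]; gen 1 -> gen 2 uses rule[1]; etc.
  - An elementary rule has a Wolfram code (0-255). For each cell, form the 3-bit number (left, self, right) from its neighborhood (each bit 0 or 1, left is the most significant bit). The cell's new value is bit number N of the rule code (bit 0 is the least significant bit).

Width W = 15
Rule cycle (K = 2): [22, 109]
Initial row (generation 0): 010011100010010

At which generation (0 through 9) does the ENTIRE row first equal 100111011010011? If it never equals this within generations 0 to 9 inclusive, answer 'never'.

Answer: 4

Derivation:
Gen 0: 010011100010010
Gen 1 (rule 22): 111100010111111
Gen 2 (rule 109): 100101011100001
Gen 3 (rule 22): 111101000010011
Gen 4 (rule 109): 100111011010011
Gen 5 (rule 22): 111000000011100
Gen 6 (rule 109): 101011111010101
Gen 7 (rule 22): 101000000010101
Gen 8 (rule 109): 111011111011111
Gen 9 (rule 22): 000000000000000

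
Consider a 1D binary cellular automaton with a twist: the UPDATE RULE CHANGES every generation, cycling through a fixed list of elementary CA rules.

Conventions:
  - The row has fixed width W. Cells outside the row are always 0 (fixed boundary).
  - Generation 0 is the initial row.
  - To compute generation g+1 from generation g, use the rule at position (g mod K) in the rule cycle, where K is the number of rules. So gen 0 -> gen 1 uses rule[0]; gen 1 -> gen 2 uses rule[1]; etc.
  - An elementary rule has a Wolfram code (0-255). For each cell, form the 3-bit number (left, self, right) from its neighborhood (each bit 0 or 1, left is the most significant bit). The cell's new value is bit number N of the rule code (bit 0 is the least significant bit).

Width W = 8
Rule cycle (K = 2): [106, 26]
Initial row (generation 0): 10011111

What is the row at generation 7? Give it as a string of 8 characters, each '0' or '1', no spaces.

Answer: 00010100

Derivation:
Gen 0: 10011111
Gen 1 (rule 106): 00110001
Gen 2 (rule 26): 01101010
Gen 3 (rule 106): 11110100
Gen 4 (rule 26): 10000010
Gen 5 (rule 106): 00000100
Gen 6 (rule 26): 00001010
Gen 7 (rule 106): 00010100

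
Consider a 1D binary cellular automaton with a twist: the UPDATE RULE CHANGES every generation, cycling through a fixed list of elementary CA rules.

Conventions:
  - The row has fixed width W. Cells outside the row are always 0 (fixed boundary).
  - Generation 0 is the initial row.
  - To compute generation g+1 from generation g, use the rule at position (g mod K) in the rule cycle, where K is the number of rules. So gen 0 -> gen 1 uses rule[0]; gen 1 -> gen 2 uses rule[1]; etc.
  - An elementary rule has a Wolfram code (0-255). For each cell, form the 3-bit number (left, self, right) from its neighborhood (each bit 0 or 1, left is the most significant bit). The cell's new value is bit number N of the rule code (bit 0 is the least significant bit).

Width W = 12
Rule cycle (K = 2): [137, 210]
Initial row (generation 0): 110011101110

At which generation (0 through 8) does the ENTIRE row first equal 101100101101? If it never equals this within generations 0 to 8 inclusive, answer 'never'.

Answer: 8

Derivation:
Gen 0: 110011101110
Gen 1 (rule 137): 100011001100
Gen 2 (rule 210): 010101110110
Gen 3 (rule 137): 000001100100
Gen 4 (rule 210): 000010111010
Gen 5 (rule 137): 111000110000
Gen 6 (rule 210): 011101011000
Gen 7 (rule 137): 011000010011
Gen 8 (rule 210): 101100101101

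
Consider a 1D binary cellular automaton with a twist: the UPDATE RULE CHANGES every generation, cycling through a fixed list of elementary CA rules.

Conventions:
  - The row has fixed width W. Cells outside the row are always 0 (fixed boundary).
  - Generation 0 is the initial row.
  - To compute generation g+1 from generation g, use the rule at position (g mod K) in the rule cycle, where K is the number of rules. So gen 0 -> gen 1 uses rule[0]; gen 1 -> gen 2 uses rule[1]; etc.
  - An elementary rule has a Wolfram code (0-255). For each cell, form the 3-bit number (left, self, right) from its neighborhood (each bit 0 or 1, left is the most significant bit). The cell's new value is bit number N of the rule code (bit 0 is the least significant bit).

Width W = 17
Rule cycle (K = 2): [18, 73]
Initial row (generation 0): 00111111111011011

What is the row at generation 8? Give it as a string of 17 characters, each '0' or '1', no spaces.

Gen 0: 00111111111011011
Gen 1 (rule 18): 01000000000000000
Gen 2 (rule 73): 00011111111111111
Gen 3 (rule 18): 00100000000000000
Gen 4 (rule 73): 10001111111111111
Gen 5 (rule 18): 01010000000000000
Gen 6 (rule 73): 00000111111111111
Gen 7 (rule 18): 00001000000000000
Gen 8 (rule 73): 11100011111111111

Answer: 11100011111111111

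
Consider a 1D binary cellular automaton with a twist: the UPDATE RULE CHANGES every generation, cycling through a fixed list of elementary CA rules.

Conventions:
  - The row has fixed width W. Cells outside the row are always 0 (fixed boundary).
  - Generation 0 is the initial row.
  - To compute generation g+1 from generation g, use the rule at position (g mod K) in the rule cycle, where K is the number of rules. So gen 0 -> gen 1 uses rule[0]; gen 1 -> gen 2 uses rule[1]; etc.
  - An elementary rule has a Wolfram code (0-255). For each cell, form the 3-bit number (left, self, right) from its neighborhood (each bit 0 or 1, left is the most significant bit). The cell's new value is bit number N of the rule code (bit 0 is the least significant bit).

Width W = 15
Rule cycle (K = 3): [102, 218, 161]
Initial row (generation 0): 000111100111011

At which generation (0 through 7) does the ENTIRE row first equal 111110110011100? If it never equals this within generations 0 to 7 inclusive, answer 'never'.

Answer: never

Derivation:
Gen 0: 000111100111011
Gen 1 (rule 102): 001000101001101
Gen 2 (rule 218): 010101000111100
Gen 3 (rule 161): 001010010011001
Gen 4 (rule 102): 011110110101011
Gen 5 (rule 218): 111110110000011
Gen 6 (rule 161): 011101000111000
Gen 7 (rule 102): 100111001001000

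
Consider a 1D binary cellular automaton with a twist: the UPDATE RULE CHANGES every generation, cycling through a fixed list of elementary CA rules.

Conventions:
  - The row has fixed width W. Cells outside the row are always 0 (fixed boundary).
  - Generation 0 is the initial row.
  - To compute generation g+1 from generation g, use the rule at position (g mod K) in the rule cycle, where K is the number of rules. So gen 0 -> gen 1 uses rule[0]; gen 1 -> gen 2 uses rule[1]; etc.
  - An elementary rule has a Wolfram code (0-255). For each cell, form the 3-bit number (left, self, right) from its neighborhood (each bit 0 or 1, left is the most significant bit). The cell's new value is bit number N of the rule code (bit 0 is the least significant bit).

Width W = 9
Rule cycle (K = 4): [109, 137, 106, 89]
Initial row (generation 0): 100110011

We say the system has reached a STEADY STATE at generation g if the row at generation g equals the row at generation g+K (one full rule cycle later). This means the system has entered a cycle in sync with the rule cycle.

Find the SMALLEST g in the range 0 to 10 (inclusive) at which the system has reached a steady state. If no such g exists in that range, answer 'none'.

Answer: 0

Derivation:
Gen 0: 100110011
Gen 1 (rule 109): 100110011
Gen 2 (rule 137): 000100010
Gen 3 (rule 106): 001000100
Gen 4 (rule 89): 100110011
Gen 5 (rule 109): 100110011
Gen 6 (rule 137): 000100010
Gen 7 (rule 106): 001000100
Gen 8 (rule 89): 100110011
Gen 9 (rule 109): 100110011
Gen 10 (rule 137): 000100010
Gen 11 (rule 106): 001000100
Gen 12 (rule 89): 100110011
Gen 13 (rule 109): 100110011
Gen 14 (rule 137): 000100010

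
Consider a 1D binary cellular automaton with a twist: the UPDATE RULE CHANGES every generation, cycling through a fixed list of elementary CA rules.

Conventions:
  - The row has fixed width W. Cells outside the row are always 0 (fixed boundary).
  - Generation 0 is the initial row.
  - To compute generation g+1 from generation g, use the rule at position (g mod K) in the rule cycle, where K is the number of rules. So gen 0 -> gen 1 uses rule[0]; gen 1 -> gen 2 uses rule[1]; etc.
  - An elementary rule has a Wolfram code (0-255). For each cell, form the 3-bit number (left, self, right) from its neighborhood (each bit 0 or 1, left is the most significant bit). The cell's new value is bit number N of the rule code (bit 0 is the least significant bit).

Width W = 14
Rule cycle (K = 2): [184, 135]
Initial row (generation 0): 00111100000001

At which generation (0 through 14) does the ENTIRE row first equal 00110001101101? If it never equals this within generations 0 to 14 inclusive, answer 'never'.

Answer: never

Derivation:
Gen 0: 00111100000001
Gen 1 (rule 184): 00111010000000
Gen 2 (rule 135): 11010010111111
Gen 3 (rule 184): 10101001111110
Gen 4 (rule 135): 10101010111100
Gen 5 (rule 184): 01010101111010
Gen 6 (rule 135): 11010100110010
Gen 7 (rule 184): 10101010101001
Gen 8 (rule 135): 10101010101011
Gen 9 (rule 184): 01010101010110
Gen 10 (rule 135): 11010101010000
Gen 11 (rule 184): 10101010101000
Gen 12 (rule 135): 10101010101011
Gen 13 (rule 184): 01010101010110
Gen 14 (rule 135): 11010101010000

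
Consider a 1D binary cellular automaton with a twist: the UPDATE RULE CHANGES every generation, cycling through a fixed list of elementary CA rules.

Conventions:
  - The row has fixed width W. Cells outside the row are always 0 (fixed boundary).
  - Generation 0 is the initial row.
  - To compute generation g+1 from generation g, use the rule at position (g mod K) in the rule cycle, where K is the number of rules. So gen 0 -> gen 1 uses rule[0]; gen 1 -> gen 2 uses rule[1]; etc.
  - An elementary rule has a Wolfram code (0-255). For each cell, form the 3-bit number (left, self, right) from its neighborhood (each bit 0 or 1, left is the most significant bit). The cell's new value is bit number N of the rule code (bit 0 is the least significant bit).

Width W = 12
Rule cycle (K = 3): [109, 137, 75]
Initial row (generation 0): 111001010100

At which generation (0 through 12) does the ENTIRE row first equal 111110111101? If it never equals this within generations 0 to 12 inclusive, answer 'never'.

Answer: 9

Derivation:
Gen 0: 111001010100
Gen 1 (rule 109): 101001111101
Gen 2 (rule 137): 000001111000
Gen 3 (rule 75): 111111001011
Gen 4 (rule 109): 100001001111
Gen 5 (rule 137): 001100001110
Gen 6 (rule 75): 111101111010
Gen 7 (rule 109): 100111001110
Gen 8 (rule 137): 000110001100
Gen 9 (rule 75): 111110111101
Gen 10 (rule 109): 100011100111
Gen 11 (rule 137): 001011000110
Gen 12 (rule 75): 110011011110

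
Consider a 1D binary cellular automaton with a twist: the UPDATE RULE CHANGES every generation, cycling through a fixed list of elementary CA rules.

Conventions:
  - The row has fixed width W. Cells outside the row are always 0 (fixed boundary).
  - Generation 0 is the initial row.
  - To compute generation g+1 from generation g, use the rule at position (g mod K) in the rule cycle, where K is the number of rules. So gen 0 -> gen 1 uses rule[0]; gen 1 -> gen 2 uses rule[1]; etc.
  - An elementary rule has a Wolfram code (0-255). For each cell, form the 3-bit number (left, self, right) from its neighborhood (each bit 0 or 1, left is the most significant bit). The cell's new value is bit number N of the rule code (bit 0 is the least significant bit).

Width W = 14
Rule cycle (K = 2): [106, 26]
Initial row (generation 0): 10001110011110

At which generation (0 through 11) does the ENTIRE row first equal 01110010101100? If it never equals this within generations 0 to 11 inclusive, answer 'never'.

Answer: never

Derivation:
Gen 0: 10001110011110
Gen 1 (rule 106): 00011010110010
Gen 2 (rule 26): 00110000101101
Gen 3 (rule 106): 01110001011110
Gen 4 (rule 26): 11001010010001
Gen 5 (rule 106): 11010100100010
Gen 6 (rule 26): 10000011010101
Gen 7 (rule 106): 00000111101010
Gen 8 (rule 26): 00001100000001
Gen 9 (rule 106): 00011100000010
Gen 10 (rule 26): 00110010000101
Gen 11 (rule 106): 01110100001010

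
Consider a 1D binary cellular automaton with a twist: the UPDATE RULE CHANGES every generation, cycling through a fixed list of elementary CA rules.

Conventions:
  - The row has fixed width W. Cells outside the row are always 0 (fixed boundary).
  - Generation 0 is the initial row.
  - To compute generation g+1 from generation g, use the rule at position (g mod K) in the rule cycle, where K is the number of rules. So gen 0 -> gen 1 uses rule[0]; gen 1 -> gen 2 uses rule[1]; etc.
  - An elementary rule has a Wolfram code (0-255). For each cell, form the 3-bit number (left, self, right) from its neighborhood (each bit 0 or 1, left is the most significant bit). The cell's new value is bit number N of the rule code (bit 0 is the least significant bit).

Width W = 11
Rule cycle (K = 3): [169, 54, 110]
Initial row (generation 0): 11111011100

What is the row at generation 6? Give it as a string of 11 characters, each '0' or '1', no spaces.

Gen 0: 11111011100
Gen 1 (rule 169): 11110111001
Gen 2 (rule 54): 00001000111
Gen 3 (rule 110): 00011001101
Gen 4 (rule 169): 11010001010
Gen 5 (rule 54): 00111011111
Gen 6 (rule 110): 01101110001

Answer: 01101110001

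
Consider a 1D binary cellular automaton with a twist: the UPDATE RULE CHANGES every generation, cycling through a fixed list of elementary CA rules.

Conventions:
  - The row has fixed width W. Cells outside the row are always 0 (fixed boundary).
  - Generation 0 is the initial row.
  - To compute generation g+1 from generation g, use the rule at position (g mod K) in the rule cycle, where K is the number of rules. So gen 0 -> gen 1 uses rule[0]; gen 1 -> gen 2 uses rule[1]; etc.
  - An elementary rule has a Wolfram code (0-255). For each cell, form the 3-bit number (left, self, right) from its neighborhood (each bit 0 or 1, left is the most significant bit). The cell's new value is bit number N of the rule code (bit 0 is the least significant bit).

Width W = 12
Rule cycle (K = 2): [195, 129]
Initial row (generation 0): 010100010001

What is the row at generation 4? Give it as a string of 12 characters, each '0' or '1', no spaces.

Gen 0: 010100010001
Gen 1 (rule 195): 100001100110
Gen 2 (rule 129): 001100000000
Gen 3 (rule 195): 110101111111
Gen 4 (rule 129): 000000111110

Answer: 000000111110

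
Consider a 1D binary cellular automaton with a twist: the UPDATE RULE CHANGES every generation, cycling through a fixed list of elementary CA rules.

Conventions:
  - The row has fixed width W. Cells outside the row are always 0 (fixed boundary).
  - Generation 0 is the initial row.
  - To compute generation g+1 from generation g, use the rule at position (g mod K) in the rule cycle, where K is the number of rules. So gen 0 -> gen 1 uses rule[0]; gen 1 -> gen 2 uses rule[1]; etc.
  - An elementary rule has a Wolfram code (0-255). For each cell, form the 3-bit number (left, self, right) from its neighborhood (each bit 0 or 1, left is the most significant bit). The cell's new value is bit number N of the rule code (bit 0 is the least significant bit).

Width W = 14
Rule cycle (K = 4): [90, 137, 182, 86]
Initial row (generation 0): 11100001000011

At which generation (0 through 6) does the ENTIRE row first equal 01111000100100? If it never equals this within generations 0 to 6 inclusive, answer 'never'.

Answer: 6

Derivation:
Gen 0: 11100001000011
Gen 1 (rule 90): 10110010100111
Gen 2 (rule 137): 00100000000110
Gen 3 (rule 182): 01110000001001
Gen 4 (rule 86): 10011000011111
Gen 5 (rule 90): 01111100110001
Gen 6 (rule 137): 01111000100100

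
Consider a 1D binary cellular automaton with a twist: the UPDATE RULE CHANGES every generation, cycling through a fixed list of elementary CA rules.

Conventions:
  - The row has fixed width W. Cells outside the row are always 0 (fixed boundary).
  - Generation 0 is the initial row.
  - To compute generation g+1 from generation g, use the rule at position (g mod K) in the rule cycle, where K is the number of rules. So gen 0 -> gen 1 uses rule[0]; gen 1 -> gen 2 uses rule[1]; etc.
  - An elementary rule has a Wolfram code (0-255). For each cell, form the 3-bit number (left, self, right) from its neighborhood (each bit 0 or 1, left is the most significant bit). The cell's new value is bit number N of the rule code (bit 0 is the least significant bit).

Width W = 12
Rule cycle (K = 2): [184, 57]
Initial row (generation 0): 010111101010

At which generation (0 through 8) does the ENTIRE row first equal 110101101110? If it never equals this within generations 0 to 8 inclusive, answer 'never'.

Answer: never

Derivation:
Gen 0: 010111101010
Gen 1 (rule 184): 001111010101
Gen 2 (rule 57): 101000101010
Gen 3 (rule 184): 010100010101
Gen 4 (rule 57): 001011001010
Gen 5 (rule 184): 000110100101
Gen 6 (rule 57): 110101010010
Gen 7 (rule 184): 101010101001
Gen 8 (rule 57): 010101010100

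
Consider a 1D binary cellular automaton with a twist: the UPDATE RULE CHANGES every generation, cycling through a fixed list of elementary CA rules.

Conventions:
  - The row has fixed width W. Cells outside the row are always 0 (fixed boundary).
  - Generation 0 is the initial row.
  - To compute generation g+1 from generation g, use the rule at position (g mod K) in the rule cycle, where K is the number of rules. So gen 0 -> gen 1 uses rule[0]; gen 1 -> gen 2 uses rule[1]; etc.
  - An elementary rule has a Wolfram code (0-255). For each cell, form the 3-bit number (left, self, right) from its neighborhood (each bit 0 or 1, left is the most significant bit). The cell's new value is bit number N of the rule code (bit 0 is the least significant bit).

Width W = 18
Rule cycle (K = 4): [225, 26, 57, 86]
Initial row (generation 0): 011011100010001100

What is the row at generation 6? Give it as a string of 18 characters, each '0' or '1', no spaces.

Gen 0: 011011100010001100
Gen 1 (rule 225): 001101101000100101
Gen 2 (rule 26): 011001000101011000
Gen 3 (rule 57): 010100110010110111
Gen 4 (rule 86): 110111011110010001
Gen 5 (rule 225): 011011101110000100
Gen 6 (rule 26): 110010001001001010

Answer: 110010001001001010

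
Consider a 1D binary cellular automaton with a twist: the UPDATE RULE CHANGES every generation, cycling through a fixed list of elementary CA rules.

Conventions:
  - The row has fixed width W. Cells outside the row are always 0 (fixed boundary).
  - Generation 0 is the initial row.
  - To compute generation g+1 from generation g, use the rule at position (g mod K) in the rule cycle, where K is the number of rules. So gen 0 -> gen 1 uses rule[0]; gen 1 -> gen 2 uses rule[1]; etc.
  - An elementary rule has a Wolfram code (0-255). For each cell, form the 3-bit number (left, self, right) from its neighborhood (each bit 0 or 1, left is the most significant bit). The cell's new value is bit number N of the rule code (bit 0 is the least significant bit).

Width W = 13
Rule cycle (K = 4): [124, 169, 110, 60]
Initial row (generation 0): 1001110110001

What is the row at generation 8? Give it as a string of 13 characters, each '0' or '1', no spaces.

Gen 0: 1001110110001
Gen 1 (rule 124): 1101011111001
Gen 2 (rule 169): 1010111110000
Gen 3 (rule 110): 1111100010000
Gen 4 (rule 60): 1000010011000
Gen 5 (rule 124): 1100011011100
Gen 6 (rule 169): 1001010111001
Gen 7 (rule 110): 1011111101011
Gen 8 (rule 60): 1110000011110

Answer: 1110000011110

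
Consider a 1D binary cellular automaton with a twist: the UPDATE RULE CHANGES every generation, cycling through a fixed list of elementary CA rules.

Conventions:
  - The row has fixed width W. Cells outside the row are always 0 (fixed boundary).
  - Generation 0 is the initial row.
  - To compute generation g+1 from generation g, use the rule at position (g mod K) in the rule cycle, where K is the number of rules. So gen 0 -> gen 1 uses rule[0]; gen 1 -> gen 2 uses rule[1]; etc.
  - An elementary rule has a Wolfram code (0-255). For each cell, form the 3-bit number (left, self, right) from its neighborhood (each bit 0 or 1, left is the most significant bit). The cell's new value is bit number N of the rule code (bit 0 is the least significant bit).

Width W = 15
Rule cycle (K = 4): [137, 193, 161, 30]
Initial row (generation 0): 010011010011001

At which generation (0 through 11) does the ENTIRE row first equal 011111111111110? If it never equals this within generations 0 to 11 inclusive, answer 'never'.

Answer: 6

Derivation:
Gen 0: 010011010011001
Gen 1 (rule 137): 000010000010000
Gen 2 (rule 193): 111000111000111
Gen 3 (rule 161): 010010010010010
Gen 4 (rule 30): 111111111111111
Gen 5 (rule 137): 111111111111110
Gen 6 (rule 193): 011111111111110
Gen 7 (rule 161): 001111111111100
Gen 8 (rule 30): 011000000000010
Gen 9 (rule 137): 010011111111000
Gen 10 (rule 193): 000001111111011
Gen 11 (rule 161): 111100111110100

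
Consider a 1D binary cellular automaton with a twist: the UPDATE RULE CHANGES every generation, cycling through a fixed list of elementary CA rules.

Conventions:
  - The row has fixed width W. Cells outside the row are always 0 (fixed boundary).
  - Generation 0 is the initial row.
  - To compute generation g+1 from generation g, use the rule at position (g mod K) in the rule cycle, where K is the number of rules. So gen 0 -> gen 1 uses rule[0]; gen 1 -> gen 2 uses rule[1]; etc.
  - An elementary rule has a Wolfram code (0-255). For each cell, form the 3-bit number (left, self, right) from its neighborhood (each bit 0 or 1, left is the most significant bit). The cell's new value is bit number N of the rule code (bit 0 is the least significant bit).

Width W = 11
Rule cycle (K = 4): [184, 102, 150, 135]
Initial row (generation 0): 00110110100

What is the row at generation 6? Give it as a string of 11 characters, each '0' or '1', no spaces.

Answer: 11101111100

Derivation:
Gen 0: 00110110100
Gen 1 (rule 184): 00101101010
Gen 2 (rule 102): 01110111110
Gen 3 (rule 150): 10100011101
Gen 4 (rule 135): 10101101001
Gen 5 (rule 184): 01011010100
Gen 6 (rule 102): 11101111100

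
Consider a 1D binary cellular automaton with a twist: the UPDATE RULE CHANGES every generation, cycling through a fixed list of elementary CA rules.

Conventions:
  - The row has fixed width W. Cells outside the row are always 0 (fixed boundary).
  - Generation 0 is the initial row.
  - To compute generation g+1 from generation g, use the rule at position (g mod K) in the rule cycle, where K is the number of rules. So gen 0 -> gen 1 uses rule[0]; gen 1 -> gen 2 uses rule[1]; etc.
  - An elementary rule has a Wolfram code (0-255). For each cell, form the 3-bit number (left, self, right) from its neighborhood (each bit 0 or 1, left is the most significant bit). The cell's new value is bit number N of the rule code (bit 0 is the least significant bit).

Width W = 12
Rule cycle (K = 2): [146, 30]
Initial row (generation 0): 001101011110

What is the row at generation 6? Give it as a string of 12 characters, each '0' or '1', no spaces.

Answer: 000110000100

Derivation:
Gen 0: 001101011110
Gen 1 (rule 146): 010000001101
Gen 2 (rule 30): 111000011001
Gen 3 (rule 146): 010100100110
Gen 4 (rule 30): 110111111101
Gen 5 (rule 146): 000011111000
Gen 6 (rule 30): 000110000100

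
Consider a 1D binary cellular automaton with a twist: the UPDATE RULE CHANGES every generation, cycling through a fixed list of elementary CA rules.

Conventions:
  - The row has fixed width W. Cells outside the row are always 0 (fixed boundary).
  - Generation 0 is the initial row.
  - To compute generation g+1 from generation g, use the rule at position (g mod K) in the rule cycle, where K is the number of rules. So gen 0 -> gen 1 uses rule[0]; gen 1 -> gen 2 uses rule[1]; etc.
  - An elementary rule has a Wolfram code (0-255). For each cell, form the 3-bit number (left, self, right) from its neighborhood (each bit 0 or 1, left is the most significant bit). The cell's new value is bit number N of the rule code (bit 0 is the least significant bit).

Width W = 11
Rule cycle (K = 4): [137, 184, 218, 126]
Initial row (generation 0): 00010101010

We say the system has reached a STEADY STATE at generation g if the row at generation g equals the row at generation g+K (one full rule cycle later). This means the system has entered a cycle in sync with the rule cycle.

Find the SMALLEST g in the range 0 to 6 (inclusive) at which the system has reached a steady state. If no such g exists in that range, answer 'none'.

Gen 0: 00010101010
Gen 1 (rule 137): 11000000000
Gen 2 (rule 184): 10100000000
Gen 3 (rule 218): 00010000000
Gen 4 (rule 126): 00111000000
Gen 5 (rule 137): 10110011111
Gen 6 (rule 184): 01101011110
Gen 7 (rule 218): 11100011111
Gen 8 (rule 126): 10110110001
Gen 9 (rule 137): 00100100100
Gen 10 (rule 184): 00010010010

Answer: none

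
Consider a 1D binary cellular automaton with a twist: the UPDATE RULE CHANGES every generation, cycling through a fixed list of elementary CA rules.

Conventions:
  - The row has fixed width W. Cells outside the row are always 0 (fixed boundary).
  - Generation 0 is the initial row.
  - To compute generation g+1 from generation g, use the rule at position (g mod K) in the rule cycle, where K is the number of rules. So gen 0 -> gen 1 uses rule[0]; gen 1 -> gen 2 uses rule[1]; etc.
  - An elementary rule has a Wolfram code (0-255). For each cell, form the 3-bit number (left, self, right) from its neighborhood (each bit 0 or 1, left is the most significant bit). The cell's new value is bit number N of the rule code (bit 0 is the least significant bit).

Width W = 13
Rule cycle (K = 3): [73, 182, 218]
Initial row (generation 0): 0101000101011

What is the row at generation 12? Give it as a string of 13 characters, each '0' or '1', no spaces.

Answer: 1110000001111

Derivation:
Gen 0: 0101000101011
Gen 1 (rule 73): 0000010000011
Gen 2 (rule 182): 0000111000100
Gen 3 (rule 218): 0001111101010
Gen 4 (rule 73): 1101000100000
Gen 5 (rule 182): 0011101110000
Gen 6 (rule 218): 0111101111000
Gen 7 (rule 73): 0100101001011
Gen 8 (rule 182): 1111111111100
Gen 9 (rule 218): 1111111111110
Gen 10 (rule 73): 1000000000010
Gen 11 (rule 182): 1100000000111
Gen 12 (rule 218): 1110000001111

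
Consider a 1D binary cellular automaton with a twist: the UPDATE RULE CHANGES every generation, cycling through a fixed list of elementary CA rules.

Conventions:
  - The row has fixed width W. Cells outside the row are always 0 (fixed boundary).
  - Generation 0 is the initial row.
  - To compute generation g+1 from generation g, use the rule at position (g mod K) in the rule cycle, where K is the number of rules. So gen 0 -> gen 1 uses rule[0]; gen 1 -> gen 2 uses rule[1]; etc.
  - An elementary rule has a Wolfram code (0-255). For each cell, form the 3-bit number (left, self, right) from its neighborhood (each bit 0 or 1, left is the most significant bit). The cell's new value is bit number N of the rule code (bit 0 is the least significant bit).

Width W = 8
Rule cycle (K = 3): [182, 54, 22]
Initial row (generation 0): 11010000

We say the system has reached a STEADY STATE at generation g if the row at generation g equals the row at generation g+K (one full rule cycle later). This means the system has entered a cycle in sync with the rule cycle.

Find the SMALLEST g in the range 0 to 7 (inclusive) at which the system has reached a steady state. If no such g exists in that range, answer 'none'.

Answer: 6

Derivation:
Gen 0: 11010000
Gen 1 (rule 182): 00111000
Gen 2 (rule 54): 01000100
Gen 3 (rule 22): 11101110
Gen 4 (rule 182): 01010101
Gen 5 (rule 54): 11111111
Gen 6 (rule 22): 00000000
Gen 7 (rule 182): 00000000
Gen 8 (rule 54): 00000000
Gen 9 (rule 22): 00000000
Gen 10 (rule 182): 00000000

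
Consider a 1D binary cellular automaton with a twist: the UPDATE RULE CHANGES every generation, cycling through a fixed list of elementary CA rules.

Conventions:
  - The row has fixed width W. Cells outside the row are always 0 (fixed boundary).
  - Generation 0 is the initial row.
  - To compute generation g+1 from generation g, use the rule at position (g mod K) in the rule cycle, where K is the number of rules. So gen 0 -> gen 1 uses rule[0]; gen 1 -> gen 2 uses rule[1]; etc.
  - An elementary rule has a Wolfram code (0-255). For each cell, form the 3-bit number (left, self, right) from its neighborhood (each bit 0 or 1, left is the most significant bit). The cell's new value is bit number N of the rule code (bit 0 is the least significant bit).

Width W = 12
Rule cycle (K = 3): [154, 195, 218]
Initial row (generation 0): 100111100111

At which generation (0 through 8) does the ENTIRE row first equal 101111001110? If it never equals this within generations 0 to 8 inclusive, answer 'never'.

Answer: 2

Derivation:
Gen 0: 100111100111
Gen 1 (rule 154): 011111011110
Gen 2 (rule 195): 101111001110
Gen 3 (rule 218): 001111111111
Gen 4 (rule 154): 011111111110
Gen 5 (rule 195): 101111111110
Gen 6 (rule 218): 001111111111
Gen 7 (rule 154): 011111111110
Gen 8 (rule 195): 101111111110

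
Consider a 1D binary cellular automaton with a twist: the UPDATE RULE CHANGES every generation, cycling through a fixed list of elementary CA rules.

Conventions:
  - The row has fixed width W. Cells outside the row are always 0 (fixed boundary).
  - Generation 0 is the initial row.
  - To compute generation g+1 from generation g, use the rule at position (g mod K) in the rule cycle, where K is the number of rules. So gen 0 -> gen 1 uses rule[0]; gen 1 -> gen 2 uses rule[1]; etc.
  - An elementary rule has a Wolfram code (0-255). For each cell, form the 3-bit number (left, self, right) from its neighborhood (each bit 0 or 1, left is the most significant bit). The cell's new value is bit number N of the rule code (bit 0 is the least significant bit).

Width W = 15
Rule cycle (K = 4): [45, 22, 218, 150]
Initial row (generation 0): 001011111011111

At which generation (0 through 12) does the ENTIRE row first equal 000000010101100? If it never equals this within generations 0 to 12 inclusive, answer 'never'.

Gen 0: 001011111011111
Gen 1 (rule 45): 101110000110000
Gen 2 (rule 22): 100001001001000
Gen 3 (rule 218): 010010110110100
Gen 4 (rule 150): 111110000000110
Gen 5 (rule 45): 100000111110100
Gen 6 (rule 22): 110001000000110
Gen 7 (rule 218): 111010100001111
Gen 8 (rule 150): 010010110010110
Gen 9 (rule 45): 010011100011100
Gen 10 (rule 22): 111100010100010
Gen 11 (rule 218): 111110100010101
Gen 12 (rule 150): 011100110110101

Answer: never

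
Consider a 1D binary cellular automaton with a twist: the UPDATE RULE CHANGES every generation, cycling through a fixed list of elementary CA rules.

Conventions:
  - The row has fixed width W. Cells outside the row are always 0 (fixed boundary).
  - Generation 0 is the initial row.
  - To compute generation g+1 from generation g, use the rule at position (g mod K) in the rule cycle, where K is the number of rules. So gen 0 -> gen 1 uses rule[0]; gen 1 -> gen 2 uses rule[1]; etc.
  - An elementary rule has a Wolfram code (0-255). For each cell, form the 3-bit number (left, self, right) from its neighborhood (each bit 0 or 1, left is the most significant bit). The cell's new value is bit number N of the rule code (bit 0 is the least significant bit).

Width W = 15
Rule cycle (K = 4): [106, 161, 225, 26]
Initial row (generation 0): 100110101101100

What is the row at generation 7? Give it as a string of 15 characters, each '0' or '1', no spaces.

Gen 0: 100110101101100
Gen 1 (rule 106): 001111011111100
Gen 2 (rule 161): 100110101111001
Gen 3 (rule 225): 000011010111000
Gen 4 (rule 26): 000110000100100
Gen 5 (rule 106): 001110001001000
Gen 6 (rule 161): 100100100000011
Gen 7 (rule 225): 000000001111001

Answer: 000000001111001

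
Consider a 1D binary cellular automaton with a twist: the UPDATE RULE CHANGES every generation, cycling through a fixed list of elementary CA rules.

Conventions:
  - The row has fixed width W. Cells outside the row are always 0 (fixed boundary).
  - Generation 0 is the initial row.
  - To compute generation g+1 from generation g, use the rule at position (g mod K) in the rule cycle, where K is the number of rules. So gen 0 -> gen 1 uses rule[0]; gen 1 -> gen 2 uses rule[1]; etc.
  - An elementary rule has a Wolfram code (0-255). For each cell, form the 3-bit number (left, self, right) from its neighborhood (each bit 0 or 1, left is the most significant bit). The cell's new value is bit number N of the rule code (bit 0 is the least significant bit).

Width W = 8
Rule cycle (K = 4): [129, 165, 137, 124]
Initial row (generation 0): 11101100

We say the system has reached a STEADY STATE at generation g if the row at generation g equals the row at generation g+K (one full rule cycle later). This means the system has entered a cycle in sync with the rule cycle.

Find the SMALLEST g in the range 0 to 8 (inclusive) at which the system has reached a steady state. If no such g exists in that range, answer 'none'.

Gen 0: 11101100
Gen 1 (rule 129): 01000001
Gen 2 (rule 165): 01011101
Gen 3 (rule 137): 00011000
Gen 4 (rule 124): 00011100
Gen 5 (rule 129): 11001001
Gen 6 (rule 165): 00001001
Gen 7 (rule 137): 11100000
Gen 8 (rule 124): 10110000
Gen 9 (rule 129): 00000111
Gen 10 (rule 165): 11110010
Gen 11 (rule 137): 11100000
Gen 12 (rule 124): 10110000

Answer: 7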